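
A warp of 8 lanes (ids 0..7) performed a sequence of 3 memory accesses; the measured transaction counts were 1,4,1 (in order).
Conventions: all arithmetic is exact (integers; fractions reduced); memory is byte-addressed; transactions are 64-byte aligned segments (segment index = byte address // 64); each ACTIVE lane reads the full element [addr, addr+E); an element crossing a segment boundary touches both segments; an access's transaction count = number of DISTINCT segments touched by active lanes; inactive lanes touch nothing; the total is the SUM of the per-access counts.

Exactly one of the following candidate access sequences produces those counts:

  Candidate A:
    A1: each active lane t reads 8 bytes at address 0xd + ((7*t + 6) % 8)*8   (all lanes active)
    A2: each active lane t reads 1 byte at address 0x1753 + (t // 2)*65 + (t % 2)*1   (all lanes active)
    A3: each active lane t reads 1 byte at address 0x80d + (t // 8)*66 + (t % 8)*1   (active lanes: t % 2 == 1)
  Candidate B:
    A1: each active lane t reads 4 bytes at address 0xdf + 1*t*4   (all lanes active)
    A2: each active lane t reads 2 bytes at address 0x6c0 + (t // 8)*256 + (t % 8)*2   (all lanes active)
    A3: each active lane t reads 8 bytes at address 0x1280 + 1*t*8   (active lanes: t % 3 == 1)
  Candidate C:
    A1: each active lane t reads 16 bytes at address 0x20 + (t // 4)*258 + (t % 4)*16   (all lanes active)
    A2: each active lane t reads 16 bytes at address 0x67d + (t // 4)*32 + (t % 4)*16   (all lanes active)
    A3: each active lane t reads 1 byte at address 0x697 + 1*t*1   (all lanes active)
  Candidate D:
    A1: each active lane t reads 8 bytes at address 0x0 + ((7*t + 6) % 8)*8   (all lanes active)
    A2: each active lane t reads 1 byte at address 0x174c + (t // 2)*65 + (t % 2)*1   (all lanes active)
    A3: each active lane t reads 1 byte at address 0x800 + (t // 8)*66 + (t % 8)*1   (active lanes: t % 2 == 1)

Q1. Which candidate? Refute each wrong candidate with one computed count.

A: A1 gives 2 transactions, not 1
B: A2 gives 1 transaction, not 4
C: A1 gives 4 transactions, not 1
D: all counts match (1,4,1)

Answer: D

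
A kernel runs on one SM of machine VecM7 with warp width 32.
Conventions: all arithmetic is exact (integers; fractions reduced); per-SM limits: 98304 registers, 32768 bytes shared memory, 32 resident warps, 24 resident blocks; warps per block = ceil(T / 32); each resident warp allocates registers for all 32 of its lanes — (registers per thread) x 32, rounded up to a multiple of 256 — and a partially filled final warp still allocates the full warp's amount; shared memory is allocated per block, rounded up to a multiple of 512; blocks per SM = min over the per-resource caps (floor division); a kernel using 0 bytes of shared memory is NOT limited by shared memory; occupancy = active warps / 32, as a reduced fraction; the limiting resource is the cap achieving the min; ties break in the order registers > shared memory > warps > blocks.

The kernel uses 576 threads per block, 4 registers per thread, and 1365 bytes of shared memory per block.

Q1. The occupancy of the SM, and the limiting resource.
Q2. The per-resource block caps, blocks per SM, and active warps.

Answer: occupancy 9/16, limited by warps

registers: 21 blocks
shared memory: 21 blocks
warps: 1 block
blocks: 24 blocks

Answer: 1 block, 18 active warps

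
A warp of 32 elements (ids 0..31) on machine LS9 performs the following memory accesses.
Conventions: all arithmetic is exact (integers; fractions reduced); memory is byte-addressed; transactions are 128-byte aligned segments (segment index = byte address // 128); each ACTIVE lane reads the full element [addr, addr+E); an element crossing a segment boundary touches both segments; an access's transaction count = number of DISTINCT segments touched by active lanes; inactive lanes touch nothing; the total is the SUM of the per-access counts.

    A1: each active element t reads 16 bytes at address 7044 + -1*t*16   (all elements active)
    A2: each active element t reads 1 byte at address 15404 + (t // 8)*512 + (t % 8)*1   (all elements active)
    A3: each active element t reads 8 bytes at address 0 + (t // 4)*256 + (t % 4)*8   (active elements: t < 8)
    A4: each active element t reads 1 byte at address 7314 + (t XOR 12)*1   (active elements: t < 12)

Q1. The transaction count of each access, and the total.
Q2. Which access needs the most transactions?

A1: 5 transactions
A2: 4 transactions
A3: 2 transactions
A4: 1 transaction

Answer: 5,4,2,1; total 12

Answer: A1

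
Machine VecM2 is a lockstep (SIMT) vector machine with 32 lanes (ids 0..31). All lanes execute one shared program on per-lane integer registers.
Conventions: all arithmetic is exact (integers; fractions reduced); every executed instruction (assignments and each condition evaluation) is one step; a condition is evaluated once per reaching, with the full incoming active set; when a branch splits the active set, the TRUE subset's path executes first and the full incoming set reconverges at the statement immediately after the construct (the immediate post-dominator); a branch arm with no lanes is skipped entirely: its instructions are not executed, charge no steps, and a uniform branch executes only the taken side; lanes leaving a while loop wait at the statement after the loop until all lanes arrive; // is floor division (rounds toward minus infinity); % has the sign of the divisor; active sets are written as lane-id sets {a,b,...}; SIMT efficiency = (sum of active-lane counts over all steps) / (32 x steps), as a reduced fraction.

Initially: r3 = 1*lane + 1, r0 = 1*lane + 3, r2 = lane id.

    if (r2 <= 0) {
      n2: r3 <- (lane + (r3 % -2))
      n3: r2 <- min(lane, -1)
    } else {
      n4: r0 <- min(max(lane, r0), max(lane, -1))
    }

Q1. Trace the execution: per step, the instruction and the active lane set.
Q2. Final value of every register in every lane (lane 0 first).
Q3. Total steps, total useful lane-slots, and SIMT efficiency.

step 0: eval (r2 <= 0)               {0,1,2,3,4,5,6,7,8,9,10,11,12,13,14,15,16,17,18,19,20,21,22,23,24,25,26,27,28,29,30,31}
step 1: r3 <- (lane + (r3 % -2))     {0}
step 2: r2 <- min(lane, -1)          {0}
step 3: r0 <- min(max(lane, r0), max(lane, -1)) {1,2,3,4,5,6,7,8,9,10,11,12,13,14,15,16,17,18,19,20,21,22,23,24,25,26,27,28,29,30,31}

Answer: 4 steps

r3: -1,2,3,4,5,6,7,8,9,10,11,12,13,14,15,16,17,18,19,20,21,22,23,24,25,26,27,28,29,30,31,32
r0: 3,1,2,3,4,5,6,7,8,9,10,11,12,13,14,15,16,17,18,19,20,21,22,23,24,25,26,27,28,29,30,31
r2: -1,1,2,3,4,5,6,7,8,9,10,11,12,13,14,15,16,17,18,19,20,21,22,23,24,25,26,27,28,29,30,31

steps = 4; useful = 65; efficiency = 65/128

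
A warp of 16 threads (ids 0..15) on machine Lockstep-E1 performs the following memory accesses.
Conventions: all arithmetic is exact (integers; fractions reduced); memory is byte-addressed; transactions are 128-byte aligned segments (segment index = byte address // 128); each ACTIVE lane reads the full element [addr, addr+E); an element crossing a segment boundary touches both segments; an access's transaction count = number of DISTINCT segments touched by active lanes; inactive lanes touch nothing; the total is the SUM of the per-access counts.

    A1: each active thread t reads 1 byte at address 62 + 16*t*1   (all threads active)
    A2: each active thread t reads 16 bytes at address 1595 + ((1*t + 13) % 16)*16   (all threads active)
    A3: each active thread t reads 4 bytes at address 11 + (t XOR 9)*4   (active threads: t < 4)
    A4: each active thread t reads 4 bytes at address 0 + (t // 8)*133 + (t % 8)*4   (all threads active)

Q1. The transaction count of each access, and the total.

A1: 3 transactions
A2: 3 transactions
A3: 1 transaction
A4: 2 transactions

Answer: 3,3,1,2; total 9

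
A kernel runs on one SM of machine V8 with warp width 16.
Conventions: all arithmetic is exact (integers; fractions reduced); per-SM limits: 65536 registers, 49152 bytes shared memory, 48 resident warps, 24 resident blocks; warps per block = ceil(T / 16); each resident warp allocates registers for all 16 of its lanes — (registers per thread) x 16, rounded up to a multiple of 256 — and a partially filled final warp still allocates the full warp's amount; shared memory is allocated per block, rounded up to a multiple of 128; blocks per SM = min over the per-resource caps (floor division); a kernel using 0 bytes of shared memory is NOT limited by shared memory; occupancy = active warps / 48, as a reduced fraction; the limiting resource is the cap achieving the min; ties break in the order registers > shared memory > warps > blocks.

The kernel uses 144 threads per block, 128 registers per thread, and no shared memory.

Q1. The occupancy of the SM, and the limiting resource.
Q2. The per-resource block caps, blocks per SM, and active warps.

Answer: occupancy 9/16, limited by registers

registers: 3 blocks
shared memory: no limit (kernel uses none)
warps: 5 blocks
blocks: 24 blocks

Answer: 3 blocks, 27 active warps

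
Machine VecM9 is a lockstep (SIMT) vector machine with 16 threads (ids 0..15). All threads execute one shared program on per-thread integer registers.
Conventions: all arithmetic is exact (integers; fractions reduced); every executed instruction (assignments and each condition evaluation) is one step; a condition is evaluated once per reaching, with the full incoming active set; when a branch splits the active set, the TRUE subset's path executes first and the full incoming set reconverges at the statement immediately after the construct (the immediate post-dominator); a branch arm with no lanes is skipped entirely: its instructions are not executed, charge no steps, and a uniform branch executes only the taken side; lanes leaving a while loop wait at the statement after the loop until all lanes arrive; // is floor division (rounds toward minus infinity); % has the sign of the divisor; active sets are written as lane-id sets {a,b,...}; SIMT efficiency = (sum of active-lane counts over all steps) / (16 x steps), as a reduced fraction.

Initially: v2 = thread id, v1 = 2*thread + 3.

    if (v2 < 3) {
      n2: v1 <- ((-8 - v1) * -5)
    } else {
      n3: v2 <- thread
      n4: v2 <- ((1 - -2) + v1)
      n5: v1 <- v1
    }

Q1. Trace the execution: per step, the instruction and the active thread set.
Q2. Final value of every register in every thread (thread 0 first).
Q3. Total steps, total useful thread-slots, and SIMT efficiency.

step 0: eval (v2 < 3)                {0,1,2,3,4,5,6,7,8,9,10,11,12,13,14,15}
step 1: v1 <- ((-8 - v1) * -5)       {0,1,2}
step 2: v2 <- thread                 {3,4,5,6,7,8,9,10,11,12,13,14,15}
step 3: v2 <- ((1 - -2) + v1)        {3,4,5,6,7,8,9,10,11,12,13,14,15}
step 4: v1 <- v1                     {3,4,5,6,7,8,9,10,11,12,13,14,15}

Answer: 5 steps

v2: 0,1,2,12,14,16,18,20,22,24,26,28,30,32,34,36
v1: 55,65,75,9,11,13,15,17,19,21,23,25,27,29,31,33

steps = 5; useful = 58; efficiency = 58/80 = 29/40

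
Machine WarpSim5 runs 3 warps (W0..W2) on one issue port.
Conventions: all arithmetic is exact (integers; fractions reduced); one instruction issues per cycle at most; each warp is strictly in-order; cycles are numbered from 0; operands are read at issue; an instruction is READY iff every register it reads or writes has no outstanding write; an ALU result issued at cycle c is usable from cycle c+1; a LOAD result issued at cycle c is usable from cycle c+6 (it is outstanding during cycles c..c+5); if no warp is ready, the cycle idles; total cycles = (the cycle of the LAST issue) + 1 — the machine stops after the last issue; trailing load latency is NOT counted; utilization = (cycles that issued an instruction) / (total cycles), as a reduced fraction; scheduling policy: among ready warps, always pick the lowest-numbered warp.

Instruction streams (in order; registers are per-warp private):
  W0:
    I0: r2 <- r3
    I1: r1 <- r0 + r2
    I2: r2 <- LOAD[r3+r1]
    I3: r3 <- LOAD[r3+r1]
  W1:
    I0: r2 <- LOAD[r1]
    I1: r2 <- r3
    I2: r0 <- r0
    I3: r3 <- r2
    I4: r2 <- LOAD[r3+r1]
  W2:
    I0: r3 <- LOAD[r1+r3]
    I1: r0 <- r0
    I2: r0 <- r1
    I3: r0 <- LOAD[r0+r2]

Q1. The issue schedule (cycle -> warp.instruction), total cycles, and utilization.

cycle 0: W0.I0
cycle 1: W0.I1
cycle 2: W0.I2
cycle 3: W0.I3
cycle 4: W1.I0
cycle 5: W2.I0
cycle 6: W2.I1
cycle 7: W2.I2
cycle 8: W2.I3
cycle 9: idle
cycle 10: W1.I1
cycle 11: W1.I2
cycle 12: W1.I3
cycle 13: W1.I4

Answer: 14 cycles, utilization 13/14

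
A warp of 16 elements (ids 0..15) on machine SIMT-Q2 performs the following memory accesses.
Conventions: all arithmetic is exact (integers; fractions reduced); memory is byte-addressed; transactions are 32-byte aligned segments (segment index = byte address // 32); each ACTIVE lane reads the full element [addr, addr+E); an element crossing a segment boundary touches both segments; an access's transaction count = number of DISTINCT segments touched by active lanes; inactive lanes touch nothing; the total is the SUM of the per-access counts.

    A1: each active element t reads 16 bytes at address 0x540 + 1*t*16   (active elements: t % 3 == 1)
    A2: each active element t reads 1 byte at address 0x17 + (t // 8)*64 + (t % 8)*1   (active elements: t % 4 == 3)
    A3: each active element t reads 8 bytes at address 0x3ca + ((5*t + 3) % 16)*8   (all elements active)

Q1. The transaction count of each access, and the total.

A1: 5 transactions
A2: 2 transactions
A3: 5 transactions

Answer: 5,2,5; total 12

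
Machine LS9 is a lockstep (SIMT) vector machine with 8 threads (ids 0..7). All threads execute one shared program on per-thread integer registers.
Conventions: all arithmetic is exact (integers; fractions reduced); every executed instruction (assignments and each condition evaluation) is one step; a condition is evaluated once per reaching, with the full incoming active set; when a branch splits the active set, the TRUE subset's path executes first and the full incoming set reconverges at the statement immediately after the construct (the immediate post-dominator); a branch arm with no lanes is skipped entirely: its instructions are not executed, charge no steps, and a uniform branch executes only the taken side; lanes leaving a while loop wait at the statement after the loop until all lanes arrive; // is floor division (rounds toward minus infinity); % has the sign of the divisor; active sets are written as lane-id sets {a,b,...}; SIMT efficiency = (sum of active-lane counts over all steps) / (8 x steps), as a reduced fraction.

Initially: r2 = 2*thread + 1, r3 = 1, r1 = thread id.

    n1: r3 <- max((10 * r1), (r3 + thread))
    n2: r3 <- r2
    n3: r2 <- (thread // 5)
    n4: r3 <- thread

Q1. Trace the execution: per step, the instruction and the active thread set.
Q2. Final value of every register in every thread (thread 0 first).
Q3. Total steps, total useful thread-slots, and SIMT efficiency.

step 0: r3 <- max((10 * r1), (r3 + thread)) {0,1,2,3,4,5,6,7}
step 1: r3 <- r2                     {0,1,2,3,4,5,6,7}
step 2: r2 <- (thread // 5)          {0,1,2,3,4,5,6,7}
step 3: r3 <- thread                 {0,1,2,3,4,5,6,7}

Answer: 4 steps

r2: 0,0,0,0,0,1,1,1
r3: 0,1,2,3,4,5,6,7
r1: 0,1,2,3,4,5,6,7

steps = 4; useful = 32; efficiency = 32/32 = 1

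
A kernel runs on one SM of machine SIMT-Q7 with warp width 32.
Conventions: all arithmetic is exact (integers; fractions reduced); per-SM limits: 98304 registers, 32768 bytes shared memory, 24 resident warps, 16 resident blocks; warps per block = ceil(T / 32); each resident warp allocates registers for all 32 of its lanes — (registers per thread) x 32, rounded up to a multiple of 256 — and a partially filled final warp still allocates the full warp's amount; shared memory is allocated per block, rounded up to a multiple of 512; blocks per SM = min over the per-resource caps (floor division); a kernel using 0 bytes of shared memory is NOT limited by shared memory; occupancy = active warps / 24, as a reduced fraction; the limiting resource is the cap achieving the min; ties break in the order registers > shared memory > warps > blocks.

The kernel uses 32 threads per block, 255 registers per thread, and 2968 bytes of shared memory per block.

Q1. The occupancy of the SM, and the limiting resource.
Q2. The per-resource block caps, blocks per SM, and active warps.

Answer: occupancy 5/12, limited by shared memory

registers: 12 blocks
shared memory: 10 blocks
warps: 24 blocks
blocks: 16 blocks

Answer: 10 blocks, 10 active warps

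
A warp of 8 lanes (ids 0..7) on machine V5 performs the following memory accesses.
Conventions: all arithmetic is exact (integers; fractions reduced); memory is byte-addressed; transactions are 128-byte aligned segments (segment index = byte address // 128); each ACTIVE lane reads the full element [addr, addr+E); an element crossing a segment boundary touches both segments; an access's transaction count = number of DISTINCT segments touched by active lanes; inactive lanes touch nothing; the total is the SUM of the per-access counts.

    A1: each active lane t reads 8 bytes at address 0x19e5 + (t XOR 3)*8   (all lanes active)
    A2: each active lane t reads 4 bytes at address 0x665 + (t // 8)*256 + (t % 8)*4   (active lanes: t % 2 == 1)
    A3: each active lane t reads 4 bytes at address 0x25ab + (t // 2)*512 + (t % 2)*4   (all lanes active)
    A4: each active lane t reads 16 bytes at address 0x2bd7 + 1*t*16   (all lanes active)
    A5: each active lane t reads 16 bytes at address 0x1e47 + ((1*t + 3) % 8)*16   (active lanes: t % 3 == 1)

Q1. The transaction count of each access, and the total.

A1: 2 transactions
A2: 2 transactions
A3: 4 transactions
A4: 2 transactions
A5: 2 transactions

Answer: 2,2,4,2,2; total 12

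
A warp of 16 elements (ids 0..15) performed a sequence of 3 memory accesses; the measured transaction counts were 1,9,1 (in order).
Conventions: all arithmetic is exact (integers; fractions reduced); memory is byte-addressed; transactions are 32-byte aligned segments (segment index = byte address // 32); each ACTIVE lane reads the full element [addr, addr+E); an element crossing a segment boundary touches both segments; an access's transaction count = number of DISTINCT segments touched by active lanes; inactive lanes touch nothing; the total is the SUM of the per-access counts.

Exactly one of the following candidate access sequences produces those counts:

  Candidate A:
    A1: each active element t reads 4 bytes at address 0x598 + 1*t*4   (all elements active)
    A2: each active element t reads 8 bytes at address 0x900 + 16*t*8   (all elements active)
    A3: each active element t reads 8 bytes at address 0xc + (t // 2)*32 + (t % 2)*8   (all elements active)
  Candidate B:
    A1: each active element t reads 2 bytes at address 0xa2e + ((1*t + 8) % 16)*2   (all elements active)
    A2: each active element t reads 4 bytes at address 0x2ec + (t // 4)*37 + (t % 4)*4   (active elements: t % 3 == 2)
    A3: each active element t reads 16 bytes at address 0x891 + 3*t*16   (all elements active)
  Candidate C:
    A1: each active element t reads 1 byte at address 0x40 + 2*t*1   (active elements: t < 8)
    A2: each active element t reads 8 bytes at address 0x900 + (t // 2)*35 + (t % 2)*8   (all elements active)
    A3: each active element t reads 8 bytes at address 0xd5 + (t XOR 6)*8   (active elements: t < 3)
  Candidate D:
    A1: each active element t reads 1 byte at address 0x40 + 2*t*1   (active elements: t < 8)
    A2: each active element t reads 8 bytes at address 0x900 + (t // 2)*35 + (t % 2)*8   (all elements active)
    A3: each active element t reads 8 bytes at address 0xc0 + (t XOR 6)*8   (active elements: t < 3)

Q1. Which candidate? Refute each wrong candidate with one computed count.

A: A1 gives 3 transactions, not 1
B: A1 gives 2 transactions, not 1
C: A3 gives 2 transactions, not 1
D: all counts match (1,9,1)

Answer: D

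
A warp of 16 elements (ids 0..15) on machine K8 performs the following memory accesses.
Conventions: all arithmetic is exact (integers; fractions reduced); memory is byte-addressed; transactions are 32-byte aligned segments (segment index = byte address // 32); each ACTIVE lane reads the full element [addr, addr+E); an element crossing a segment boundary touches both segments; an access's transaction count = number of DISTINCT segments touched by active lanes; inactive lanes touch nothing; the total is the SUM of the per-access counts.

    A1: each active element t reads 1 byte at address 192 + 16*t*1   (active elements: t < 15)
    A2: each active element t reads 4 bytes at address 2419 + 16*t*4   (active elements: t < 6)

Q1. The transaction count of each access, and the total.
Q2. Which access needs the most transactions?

A1: 8 transactions
A2: 6 transactions

Answer: 8,6; total 14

Answer: A1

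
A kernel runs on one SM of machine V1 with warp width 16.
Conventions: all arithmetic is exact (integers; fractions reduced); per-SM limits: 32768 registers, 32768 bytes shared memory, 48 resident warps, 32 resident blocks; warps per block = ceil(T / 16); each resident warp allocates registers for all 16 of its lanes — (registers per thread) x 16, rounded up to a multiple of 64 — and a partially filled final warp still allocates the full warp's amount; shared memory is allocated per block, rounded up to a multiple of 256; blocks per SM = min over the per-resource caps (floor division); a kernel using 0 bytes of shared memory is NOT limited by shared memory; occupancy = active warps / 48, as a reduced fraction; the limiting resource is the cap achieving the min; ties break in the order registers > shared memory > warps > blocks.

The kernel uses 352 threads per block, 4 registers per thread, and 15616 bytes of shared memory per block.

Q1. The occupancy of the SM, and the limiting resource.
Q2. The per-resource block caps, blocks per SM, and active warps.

Answer: occupancy 11/12, limited by shared memory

registers: 23 blocks
shared memory: 2 blocks
warps: 2 blocks
blocks: 32 blocks

Answer: 2 blocks, 44 active warps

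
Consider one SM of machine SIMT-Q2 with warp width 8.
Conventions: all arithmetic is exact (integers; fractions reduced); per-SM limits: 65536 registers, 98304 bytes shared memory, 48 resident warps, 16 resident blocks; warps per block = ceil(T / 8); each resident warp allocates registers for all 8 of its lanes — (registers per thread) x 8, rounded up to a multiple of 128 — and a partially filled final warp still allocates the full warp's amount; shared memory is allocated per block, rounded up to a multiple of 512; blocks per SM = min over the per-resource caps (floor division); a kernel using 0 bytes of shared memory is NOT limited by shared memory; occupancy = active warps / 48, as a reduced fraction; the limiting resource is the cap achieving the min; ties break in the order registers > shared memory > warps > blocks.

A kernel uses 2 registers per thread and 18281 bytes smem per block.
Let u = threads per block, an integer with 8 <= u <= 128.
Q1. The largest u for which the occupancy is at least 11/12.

Answer: u = 128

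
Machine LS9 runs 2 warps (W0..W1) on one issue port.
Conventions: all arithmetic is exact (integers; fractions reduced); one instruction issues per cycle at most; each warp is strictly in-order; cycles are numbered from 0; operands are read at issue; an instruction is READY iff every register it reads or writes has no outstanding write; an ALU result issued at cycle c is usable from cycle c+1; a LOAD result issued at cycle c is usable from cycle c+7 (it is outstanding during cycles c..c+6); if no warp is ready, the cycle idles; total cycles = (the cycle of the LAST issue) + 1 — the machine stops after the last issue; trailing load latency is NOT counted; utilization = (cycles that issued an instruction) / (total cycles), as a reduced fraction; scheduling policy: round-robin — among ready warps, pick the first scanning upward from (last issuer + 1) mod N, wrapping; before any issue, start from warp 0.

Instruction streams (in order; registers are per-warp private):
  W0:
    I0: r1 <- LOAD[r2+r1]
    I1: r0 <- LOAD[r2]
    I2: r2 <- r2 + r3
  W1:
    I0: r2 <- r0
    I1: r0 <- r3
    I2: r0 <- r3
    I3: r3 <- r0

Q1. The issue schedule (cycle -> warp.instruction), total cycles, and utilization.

cycle 0: W0.I0
cycle 1: W1.I0
cycle 2: W0.I1
cycle 3: W1.I1
cycle 4: W0.I2
cycle 5: W1.I2
cycle 6: W1.I3

Answer: 7 cycles, utilization 1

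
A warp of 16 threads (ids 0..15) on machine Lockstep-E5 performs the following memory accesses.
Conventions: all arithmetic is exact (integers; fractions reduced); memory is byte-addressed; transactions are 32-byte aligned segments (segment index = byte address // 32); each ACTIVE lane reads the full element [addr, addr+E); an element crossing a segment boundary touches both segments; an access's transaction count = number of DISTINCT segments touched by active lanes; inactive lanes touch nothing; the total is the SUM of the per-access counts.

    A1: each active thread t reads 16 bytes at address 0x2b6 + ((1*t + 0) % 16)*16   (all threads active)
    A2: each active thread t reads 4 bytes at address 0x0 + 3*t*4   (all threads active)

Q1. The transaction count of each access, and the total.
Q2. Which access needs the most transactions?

A1: 9 transactions
A2: 6 transactions

Answer: 9,6; total 15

Answer: A1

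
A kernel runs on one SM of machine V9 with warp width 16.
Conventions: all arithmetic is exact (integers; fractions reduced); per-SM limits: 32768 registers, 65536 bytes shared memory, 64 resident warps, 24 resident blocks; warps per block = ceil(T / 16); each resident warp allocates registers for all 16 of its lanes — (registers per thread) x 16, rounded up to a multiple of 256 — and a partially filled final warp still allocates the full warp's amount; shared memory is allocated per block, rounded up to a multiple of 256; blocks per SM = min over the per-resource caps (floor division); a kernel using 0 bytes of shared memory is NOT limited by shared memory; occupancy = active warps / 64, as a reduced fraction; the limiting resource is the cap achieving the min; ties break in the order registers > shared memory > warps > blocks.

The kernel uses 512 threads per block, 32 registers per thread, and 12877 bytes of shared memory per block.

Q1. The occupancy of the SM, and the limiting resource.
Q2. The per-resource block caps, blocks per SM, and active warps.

Answer: occupancy 1, limited by registers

registers: 2 blocks
shared memory: 5 blocks
warps: 2 blocks
blocks: 24 blocks

Answer: 2 blocks, 64 active warps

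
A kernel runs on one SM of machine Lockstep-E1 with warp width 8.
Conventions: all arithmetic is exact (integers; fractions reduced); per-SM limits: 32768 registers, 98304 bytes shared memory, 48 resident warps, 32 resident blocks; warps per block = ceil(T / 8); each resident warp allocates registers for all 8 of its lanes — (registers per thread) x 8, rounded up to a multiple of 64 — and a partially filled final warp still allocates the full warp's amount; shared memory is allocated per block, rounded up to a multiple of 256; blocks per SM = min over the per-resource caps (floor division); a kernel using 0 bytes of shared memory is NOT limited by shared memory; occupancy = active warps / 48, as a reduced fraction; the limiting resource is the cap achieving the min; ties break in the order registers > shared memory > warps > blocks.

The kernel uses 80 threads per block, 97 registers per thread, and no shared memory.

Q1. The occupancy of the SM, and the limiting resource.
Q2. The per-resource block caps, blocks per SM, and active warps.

Answer: occupancy 5/8, limited by registers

registers: 3 blocks
shared memory: no limit (kernel uses none)
warps: 4 blocks
blocks: 32 blocks

Answer: 3 blocks, 30 active warps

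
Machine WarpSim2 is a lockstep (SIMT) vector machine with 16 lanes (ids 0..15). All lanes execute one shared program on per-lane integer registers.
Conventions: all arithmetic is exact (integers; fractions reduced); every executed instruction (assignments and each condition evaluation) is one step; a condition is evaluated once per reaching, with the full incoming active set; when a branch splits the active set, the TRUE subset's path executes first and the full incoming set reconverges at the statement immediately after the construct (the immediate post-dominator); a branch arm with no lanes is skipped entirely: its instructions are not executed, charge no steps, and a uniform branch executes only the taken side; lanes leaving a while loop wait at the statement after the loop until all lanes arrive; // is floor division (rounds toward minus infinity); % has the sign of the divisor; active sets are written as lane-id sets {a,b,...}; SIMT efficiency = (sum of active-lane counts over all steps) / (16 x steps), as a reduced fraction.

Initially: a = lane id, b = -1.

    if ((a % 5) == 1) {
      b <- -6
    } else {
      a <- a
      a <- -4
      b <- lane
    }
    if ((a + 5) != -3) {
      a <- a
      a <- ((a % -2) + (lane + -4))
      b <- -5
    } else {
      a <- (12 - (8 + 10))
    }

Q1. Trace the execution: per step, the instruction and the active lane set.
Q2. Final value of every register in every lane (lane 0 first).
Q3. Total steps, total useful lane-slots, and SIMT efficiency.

step 0: eval ((a % 5) == 1)          {0,1,2,3,4,5,6,7,8,9,10,11,12,13,14,15}
step 1: b <- -6                      {1,6,11}
step 2: a <- a                       {0,2,3,4,5,7,8,9,10,12,13,14,15}
step 3: a <- -4                      {0,2,3,4,5,7,8,9,10,12,13,14,15}
step 4: b <- lane                    {0,2,3,4,5,7,8,9,10,12,13,14,15}
step 5: eval ((a + 5) != -3)         {0,1,2,3,4,5,6,7,8,9,10,11,12,13,14,15}
step 6: a <- a                       {0,1,2,3,4,5,6,7,8,9,10,11,12,13,14,15}
step 7: a <- ((a % -2) + (lane + -4)) {0,1,2,3,4,5,6,7,8,9,10,11,12,13,14,15}
step 8: b <- -5                      {0,1,2,3,4,5,6,7,8,9,10,11,12,13,14,15}

Answer: 9 steps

a: -4,-4,-2,-1,0,1,2,3,4,5,6,6,8,9,10,11
b: -5,-5,-5,-5,-5,-5,-5,-5,-5,-5,-5,-5,-5,-5,-5,-5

steps = 9; useful = 122; efficiency = 122/144 = 61/72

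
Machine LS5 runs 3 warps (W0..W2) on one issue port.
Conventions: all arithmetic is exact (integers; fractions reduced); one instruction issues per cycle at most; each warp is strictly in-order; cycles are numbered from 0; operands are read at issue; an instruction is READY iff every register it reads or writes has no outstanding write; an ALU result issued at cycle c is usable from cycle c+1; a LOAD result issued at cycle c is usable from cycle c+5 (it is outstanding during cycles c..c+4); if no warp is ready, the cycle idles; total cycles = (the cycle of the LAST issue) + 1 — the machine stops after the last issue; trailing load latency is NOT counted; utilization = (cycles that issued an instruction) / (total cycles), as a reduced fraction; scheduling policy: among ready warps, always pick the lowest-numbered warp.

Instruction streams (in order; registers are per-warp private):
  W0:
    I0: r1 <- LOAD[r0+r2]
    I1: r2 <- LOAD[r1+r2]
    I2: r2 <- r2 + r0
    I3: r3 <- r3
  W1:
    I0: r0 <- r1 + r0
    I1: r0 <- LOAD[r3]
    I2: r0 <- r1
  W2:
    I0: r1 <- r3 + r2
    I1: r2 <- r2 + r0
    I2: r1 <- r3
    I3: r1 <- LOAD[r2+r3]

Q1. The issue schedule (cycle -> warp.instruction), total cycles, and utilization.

cycle 0: W0.I0
cycle 1: W1.I0
cycle 2: W1.I1
cycle 3: W2.I0
cycle 4: W2.I1
cycle 5: W0.I1
cycle 6: W2.I2
cycle 7: W1.I2
cycle 8: W2.I3
cycle 9: idle
cycle 10: W0.I2
cycle 11: W0.I3

Answer: 12 cycles, utilization 11/12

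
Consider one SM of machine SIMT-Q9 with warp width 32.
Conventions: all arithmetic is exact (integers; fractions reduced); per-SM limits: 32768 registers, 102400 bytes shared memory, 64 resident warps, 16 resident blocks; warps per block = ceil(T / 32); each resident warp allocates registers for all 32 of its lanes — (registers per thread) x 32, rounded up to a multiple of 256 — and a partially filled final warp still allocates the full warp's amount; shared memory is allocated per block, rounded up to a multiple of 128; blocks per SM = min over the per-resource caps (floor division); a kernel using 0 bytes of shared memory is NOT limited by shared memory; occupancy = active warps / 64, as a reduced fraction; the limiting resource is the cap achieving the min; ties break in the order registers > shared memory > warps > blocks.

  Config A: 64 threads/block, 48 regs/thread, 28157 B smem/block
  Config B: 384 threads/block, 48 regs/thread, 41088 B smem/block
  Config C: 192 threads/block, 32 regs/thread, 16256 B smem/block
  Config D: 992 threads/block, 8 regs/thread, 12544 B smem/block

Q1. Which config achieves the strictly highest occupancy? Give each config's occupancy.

occupancies: A 3/32, B 3/16, C 15/32, D 31/32

Answer: D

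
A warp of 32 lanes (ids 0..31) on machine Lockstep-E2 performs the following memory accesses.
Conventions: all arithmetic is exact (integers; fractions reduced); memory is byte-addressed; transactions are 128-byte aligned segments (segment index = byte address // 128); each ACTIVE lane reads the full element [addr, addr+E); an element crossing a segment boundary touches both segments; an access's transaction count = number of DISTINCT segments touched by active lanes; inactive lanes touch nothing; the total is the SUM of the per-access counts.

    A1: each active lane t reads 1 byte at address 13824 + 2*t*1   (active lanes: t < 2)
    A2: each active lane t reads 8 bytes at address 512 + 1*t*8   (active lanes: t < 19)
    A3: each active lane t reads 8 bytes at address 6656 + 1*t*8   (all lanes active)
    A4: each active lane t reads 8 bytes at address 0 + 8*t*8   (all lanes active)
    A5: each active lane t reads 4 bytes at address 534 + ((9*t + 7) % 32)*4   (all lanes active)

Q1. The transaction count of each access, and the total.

A1: 1 transaction
A2: 2 transactions
A3: 2 transactions
A4: 16 transactions
A5: 2 transactions

Answer: 1,2,2,16,2; total 23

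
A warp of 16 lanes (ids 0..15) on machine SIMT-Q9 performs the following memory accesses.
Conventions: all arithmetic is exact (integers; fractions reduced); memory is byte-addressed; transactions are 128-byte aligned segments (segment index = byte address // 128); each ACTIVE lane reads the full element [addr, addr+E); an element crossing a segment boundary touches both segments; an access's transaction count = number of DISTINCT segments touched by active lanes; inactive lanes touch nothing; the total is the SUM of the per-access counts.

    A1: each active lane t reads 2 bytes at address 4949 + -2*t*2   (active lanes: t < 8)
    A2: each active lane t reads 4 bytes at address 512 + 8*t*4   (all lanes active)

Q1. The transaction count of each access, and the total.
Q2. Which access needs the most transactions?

A1: 1 transaction
A2: 4 transactions

Answer: 1,4; total 5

Answer: A2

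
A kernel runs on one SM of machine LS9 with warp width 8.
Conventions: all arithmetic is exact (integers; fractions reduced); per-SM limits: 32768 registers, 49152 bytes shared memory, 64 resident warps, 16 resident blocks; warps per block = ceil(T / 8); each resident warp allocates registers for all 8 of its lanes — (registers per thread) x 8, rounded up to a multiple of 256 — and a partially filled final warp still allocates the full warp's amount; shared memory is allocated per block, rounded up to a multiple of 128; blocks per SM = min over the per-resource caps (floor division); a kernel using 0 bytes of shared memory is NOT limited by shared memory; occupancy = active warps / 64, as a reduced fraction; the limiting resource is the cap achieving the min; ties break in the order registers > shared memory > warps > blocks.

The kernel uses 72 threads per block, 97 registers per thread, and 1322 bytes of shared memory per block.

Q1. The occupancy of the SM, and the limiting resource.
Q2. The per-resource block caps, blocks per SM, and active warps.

Answer: occupancy 27/64, limited by registers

registers: 3 blocks
shared memory: 34 blocks
warps: 7 blocks
blocks: 16 blocks

Answer: 3 blocks, 27 active warps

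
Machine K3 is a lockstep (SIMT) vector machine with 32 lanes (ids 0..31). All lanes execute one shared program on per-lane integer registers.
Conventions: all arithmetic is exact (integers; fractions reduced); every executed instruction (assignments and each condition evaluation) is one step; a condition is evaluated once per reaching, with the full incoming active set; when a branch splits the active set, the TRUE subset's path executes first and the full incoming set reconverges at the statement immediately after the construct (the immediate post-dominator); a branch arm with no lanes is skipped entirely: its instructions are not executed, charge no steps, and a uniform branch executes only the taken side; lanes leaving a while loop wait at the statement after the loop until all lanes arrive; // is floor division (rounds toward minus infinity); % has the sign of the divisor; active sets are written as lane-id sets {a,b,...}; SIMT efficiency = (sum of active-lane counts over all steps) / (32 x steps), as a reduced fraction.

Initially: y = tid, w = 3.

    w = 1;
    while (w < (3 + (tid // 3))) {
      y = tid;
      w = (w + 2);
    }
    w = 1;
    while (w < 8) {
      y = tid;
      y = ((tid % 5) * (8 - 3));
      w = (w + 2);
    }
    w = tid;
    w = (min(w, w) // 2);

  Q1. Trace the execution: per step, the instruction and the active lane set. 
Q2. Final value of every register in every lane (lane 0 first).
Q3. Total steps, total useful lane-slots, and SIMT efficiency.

step 0: w <- 1                       {0,1,2,3,4,5,6,7,8,9,10,11,12,13,14,15,16,17,18,19,20,21,22,23,24,25,26,27,28,29,30,31}
step 1: eval (w < (3 + (tid // 3)))  {0,1,2,3,4,5,6,7,8,9,10,11,12,13,14,15,16,17,18,19,20,21,22,23,24,25,26,27,28,29,30,31}
step 2: y <- tid                     {0,1,2,3,4,5,6,7,8,9,10,11,12,13,14,15,16,17,18,19,20,21,22,23,24,25,26,27,28,29,30,31}
step 3: w <- (w + 2)                 {0,1,2,3,4,5,6,7,8,9,10,11,12,13,14,15,16,17,18,19,20,21,22,23,24,25,26,27,28,29,30,31}
step 4: eval (w < (3 + (tid // 3)))  {0,1,2,3,4,5,6,7,8,9,10,11,12,13,14,15,16,17,18,19,20,21,22,23,24,25,26,27,28,29,30,31}
step 5: y <- tid                     {3,4,5,6,7,8,9,10,11,12,13,14,15,16,17,18,19,20,21,22,23,24,25,26,27,28,29,30,31}
step 6: w <- (w + 2)                 {3,4,5,6,7,8,9,10,11,12,13,14,15,16,17,18,19,20,21,22,23,24,25,26,27,28,29,30,31}
step 7: eval (w < (3 + (tid // 3)))  {3,4,5,6,7,8,9,10,11,12,13,14,15,16,17,18,19,20,21,22,23,24,25,26,27,28,29,30,31}
step 8: y <- tid                     {9,10,11,12,13,14,15,16,17,18,19,20,21,22,23,24,25,26,27,28,29,30,31}
step 9: w <- (w + 2)                 {9,10,11,12,13,14,15,16,17,18,19,20,21,22,23,24,25,26,27,28,29,30,31}
step 10: eval (w < (3 + (tid // 3)))  {9,10,11,12,13,14,15,16,17,18,19,20,21,22,23,24,25,26,27,28,29,30,31}
step 11: y <- tid                     {15,16,17,18,19,20,21,22,23,24,25,26,27,28,29,30,31}
step 12: w <- (w + 2)                 {15,16,17,18,19,20,21,22,23,24,25,26,27,28,29,30,31}
step 13: eval (w < (3 + (tid // 3)))  {15,16,17,18,19,20,21,22,23,24,25,26,27,28,29,30,31}
step 14: y <- tid                     {21,22,23,24,25,26,27,28,29,30,31}
step 15: w <- (w + 2)                 {21,22,23,24,25,26,27,28,29,30,31}
step 16: eval (w < (3 + (tid // 3)))  {21,22,23,24,25,26,27,28,29,30,31}
step 17: y <- tid                     {27,28,29,30,31}
step 18: w <- (w + 2)                 {27,28,29,30,31}
step 19: eval (w < (3 + (tid // 3)))  {27,28,29,30,31}
step 20: w <- 1                       {0,1,2,3,4,5,6,7,8,9,10,11,12,13,14,15,16,17,18,19,20,21,22,23,24,25,26,27,28,29,30,31}
step 21: eval (w < 8)                 {0,1,2,3,4,5,6,7,8,9,10,11,12,13,14,15,16,17,18,19,20,21,22,23,24,25,26,27,28,29,30,31}
step 22: y <- tid                     {0,1,2,3,4,5,6,7,8,9,10,11,12,13,14,15,16,17,18,19,20,21,22,23,24,25,26,27,28,29,30,31}
step 23: y <- ((tid % 5) * (8 - 3))   {0,1,2,3,4,5,6,7,8,9,10,11,12,13,14,15,16,17,18,19,20,21,22,23,24,25,26,27,28,29,30,31}
step 24: w <- (w + 2)                 {0,1,2,3,4,5,6,7,8,9,10,11,12,13,14,15,16,17,18,19,20,21,22,23,24,25,26,27,28,29,30,31}
step 25: eval (w < 8)                 {0,1,2,3,4,5,6,7,8,9,10,11,12,13,14,15,16,17,18,19,20,21,22,23,24,25,26,27,28,29,30,31}
step 26: y <- tid                     {0,1,2,3,4,5,6,7,8,9,10,11,12,13,14,15,16,17,18,19,20,21,22,23,24,25,26,27,28,29,30,31}
step 27: y <- ((tid % 5) * (8 - 3))   {0,1,2,3,4,5,6,7,8,9,10,11,12,13,14,15,16,17,18,19,20,21,22,23,24,25,26,27,28,29,30,31}
step 28: w <- (w + 2)                 {0,1,2,3,4,5,6,7,8,9,10,11,12,13,14,15,16,17,18,19,20,21,22,23,24,25,26,27,28,29,30,31}
step 29: eval (w < 8)                 {0,1,2,3,4,5,6,7,8,9,10,11,12,13,14,15,16,17,18,19,20,21,22,23,24,25,26,27,28,29,30,31}
step 30: y <- tid                     {0,1,2,3,4,5,6,7,8,9,10,11,12,13,14,15,16,17,18,19,20,21,22,23,24,25,26,27,28,29,30,31}
step 31: y <- ((tid % 5) * (8 - 3))   {0,1,2,3,4,5,6,7,8,9,10,11,12,13,14,15,16,17,18,19,20,21,22,23,24,25,26,27,28,29,30,31}
step 32: w <- (w + 2)                 {0,1,2,3,4,5,6,7,8,9,10,11,12,13,14,15,16,17,18,19,20,21,22,23,24,25,26,27,28,29,30,31}
step 33: eval (w < 8)                 {0,1,2,3,4,5,6,7,8,9,10,11,12,13,14,15,16,17,18,19,20,21,22,23,24,25,26,27,28,29,30,31}
step 34: y <- tid                     {0,1,2,3,4,5,6,7,8,9,10,11,12,13,14,15,16,17,18,19,20,21,22,23,24,25,26,27,28,29,30,31}
step 35: y <- ((tid % 5) * (8 - 3))   {0,1,2,3,4,5,6,7,8,9,10,11,12,13,14,15,16,17,18,19,20,21,22,23,24,25,26,27,28,29,30,31}
step 36: w <- (w + 2)                 {0,1,2,3,4,5,6,7,8,9,10,11,12,13,14,15,16,17,18,19,20,21,22,23,24,25,26,27,28,29,30,31}
step 37: eval (w < 8)                 {0,1,2,3,4,5,6,7,8,9,10,11,12,13,14,15,16,17,18,19,20,21,22,23,24,25,26,27,28,29,30,31}
step 38: w <- tid                     {0,1,2,3,4,5,6,7,8,9,10,11,12,13,14,15,16,17,18,19,20,21,22,23,24,25,26,27,28,29,30,31}
step 39: w <- (min(w, w) // 2)        {0,1,2,3,4,5,6,7,8,9,10,11,12,13,14,15,16,17,18,19,20,21,22,23,24,25,26,27,28,29,30,31}

Answer: 40 steps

y: 0,5,10,15,20,0,5,10,15,20,0,5,10,15,20,0,5,10,15,20,0,5,10,15,20,0,5,10,15,20,0,5
w: 0,0,1,1,2,2,3,3,4,4,5,5,6,6,7,7,8,8,9,9,10,10,11,11,12,12,13,13,14,14,15,15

steps = 40; useful = 1055; efficiency = 1055/1280 = 211/256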